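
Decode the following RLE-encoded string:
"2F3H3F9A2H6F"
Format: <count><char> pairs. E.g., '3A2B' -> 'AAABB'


Expanding each <count><char> pair:
  2F -> 'FF'
  3H -> 'HHH'
  3F -> 'FFF'
  9A -> 'AAAAAAAAA'
  2H -> 'HH'
  6F -> 'FFFFFF'

Decoded = FFHHHFFFAAAAAAAAAHHFFFFFF


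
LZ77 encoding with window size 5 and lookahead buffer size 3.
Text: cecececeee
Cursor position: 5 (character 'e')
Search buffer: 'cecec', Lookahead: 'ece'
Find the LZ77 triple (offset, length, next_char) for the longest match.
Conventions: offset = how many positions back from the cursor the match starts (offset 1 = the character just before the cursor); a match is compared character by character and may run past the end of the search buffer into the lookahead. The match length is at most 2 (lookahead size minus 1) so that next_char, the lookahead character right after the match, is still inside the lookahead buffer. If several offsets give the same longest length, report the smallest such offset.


Try each offset into the search buffer:
  offset=1 (pos 4, char 'c'): match length 0
  offset=2 (pos 3, char 'e'): match length 2
  offset=3 (pos 2, char 'c'): match length 0
  offset=4 (pos 1, char 'e'): match length 2
  offset=5 (pos 0, char 'c'): match length 0
Longest match has length 2, found at offsets 2, 4; take the smallest, offset 2.
next_char = character at position 5 + 2 = 7 -> 'e'

Best match: offset=2, length=2 (matching 'ec' starting at position 3)
LZ77 triple: (2, 2, 'e')


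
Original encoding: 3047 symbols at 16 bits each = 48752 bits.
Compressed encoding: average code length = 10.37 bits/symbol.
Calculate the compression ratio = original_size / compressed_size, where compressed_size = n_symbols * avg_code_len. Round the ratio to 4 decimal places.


original_size = n_symbols * orig_bits = 3047 * 16 = 48752 bits
compressed_size = n_symbols * avg_code_len = 3047 * 10.37 = 31597.39 bits
ratio = original_size / compressed_size = 48752 / 31597.39 = 1.5429

Compression ratio = 1.5429


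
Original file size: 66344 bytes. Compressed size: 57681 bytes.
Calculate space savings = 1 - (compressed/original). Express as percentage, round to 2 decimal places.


ratio = compressed/original = 57681/66344 = 0.869423
savings = 1 - ratio = 1 - 0.869423 = 0.130577
as a percentage: 0.130577 * 100 = 13.06%

Space savings = 1 - 57681/66344 = 13.06%


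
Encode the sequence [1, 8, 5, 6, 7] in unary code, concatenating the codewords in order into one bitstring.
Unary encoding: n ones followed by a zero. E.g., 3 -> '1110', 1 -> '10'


Encode each number as n ones followed by a terminating 0:
  1 -> 10 (2 bits)
  8 -> 111111110 (9 bits)
  5 -> 111110 (6 bits)
  6 -> 1111110 (7 bits)
  7 -> 11111110 (8 bits)
Total length = 2 + 9 + 6 + 7 + 8 = 32 bits.

Unary([1, 8, 5, 6, 7]) = 10111111110111110111111011111110 (32 bits)


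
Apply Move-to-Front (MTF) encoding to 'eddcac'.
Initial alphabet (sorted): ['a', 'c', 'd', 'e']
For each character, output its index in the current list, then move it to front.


MTF encoding:
'e': index 3 in ['a', 'c', 'd', 'e'] -> ['e', 'a', 'c', 'd']
'd': index 3 in ['e', 'a', 'c', 'd'] -> ['d', 'e', 'a', 'c']
'd': index 0 in ['d', 'e', 'a', 'c'] -> ['d', 'e', 'a', 'c']
'c': index 3 in ['d', 'e', 'a', 'c'] -> ['c', 'd', 'e', 'a']
'a': index 3 in ['c', 'd', 'e', 'a'] -> ['a', 'c', 'd', 'e']
'c': index 1 in ['a', 'c', 'd', 'e'] -> ['c', 'a', 'd', 'e']


Output: [3, 3, 0, 3, 3, 1]


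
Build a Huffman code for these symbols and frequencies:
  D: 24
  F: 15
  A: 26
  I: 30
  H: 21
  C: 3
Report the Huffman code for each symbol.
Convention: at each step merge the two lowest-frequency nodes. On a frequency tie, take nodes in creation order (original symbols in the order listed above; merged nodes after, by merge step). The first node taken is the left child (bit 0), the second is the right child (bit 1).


Huffman tree construction:
Step 1: Merge C(3) + F(15) = 18
Step 2: Merge (C+F)(18) + H(21) = 39
Step 3: Merge D(24) + A(26) = 50
Step 4: Merge I(30) + ((C+F)+H)(39) = 69
Step 5: Merge (D+A)(50) + (I+((C+F)+H))(69) = 119
Read each symbol's code off the tree from the root (left child = 0, right child = 1).

Codes:
  D: 00 (length 2)
  F: 1101 (length 4)
  A: 01 (length 2)
  I: 10 (length 2)
  H: 111 (length 3)
  C: 1100 (length 4)
Average code length: 295/119 = 2.4790 bits/symbol


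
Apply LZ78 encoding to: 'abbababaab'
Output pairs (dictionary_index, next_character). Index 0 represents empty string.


LZ78 encoding steps:
Dictionary: {0: ''}
Step 1: w='' (idx 0), next='a' -> output (0, 'a'), add 'a' as idx 1
Step 2: w='' (idx 0), next='b' -> output (0, 'b'), add 'b' as idx 2
Step 3: w='b' (idx 2), next='a' -> output (2, 'a'), add 'ba' as idx 3
Step 4: w='ba' (idx 3), next='b' -> output (3, 'b'), add 'bab' as idx 4
Step 5: w='a' (idx 1), next='a' -> output (1, 'a'), add 'aa' as idx 5
Step 6: w='b' (idx 2), end of input -> output (2, '')


Encoded: [(0, 'a'), (0, 'b'), (2, 'a'), (3, 'b'), (1, 'a'), (2, '')]


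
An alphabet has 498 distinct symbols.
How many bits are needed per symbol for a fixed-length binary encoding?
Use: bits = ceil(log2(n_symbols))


log2(498) = 8.96
Bracket: 2^8 = 256 < 498 <= 2^9 = 512
So ceil(log2(498)) = 9

bits = ceil(log2(498)) = ceil(8.96) = 9 bits


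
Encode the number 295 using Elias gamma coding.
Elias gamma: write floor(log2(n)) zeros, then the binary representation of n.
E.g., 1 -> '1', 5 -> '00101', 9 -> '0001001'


num_bits = floor(log2(295)) + 1 = 9
leading_zeros = num_bits - 1 = 8
binary(295) = 100100111

Elias gamma(295) = '00000000' + '100100111' = 00000000100100111 (17 bits)


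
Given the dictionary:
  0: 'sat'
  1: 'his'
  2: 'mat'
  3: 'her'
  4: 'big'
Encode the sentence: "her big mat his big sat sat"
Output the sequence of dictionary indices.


Look up each word in the dictionary:
  'her' -> 3
  'big' -> 4
  'mat' -> 2
  'his' -> 1
  'big' -> 4
  'sat' -> 0
  'sat' -> 0

Encoded: [3, 4, 2, 1, 4, 0, 0]


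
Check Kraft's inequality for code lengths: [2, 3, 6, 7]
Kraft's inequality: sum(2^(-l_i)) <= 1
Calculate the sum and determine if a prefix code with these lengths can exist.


Sum = 2^(-2) + 2^(-3) + 2^(-6) + 2^(-7)
    = 0.25 + 0.125 + 0.015625 + 0.0078125
    = 51/128 = 0.3984375
Since 0.3984375 <= 1, Kraft's inequality IS satisfied.
A prefix code with these lengths CAN exist.

Kraft sum = 0.3984375. Satisfied.


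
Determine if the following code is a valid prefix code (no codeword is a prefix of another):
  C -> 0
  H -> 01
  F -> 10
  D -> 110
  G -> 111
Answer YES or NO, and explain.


Checking each pair (does one codeword prefix another?):
  C='0' vs H='01': prefix -- VIOLATION

NO -- this is NOT a valid prefix code. C (0) is a prefix of H (01).


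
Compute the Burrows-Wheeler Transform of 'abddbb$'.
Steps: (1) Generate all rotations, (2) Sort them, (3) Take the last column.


Rotations (sorted):
  0: $abddbb -> last char: b
  1: abddbb$ -> last char: $
  2: b$abddb -> last char: b
  3: bb$abdd -> last char: d
  4: bddbb$a -> last char: a
  5: dbb$abd -> last char: d
  6: ddbb$ab -> last char: b


BWT = b$bdadb


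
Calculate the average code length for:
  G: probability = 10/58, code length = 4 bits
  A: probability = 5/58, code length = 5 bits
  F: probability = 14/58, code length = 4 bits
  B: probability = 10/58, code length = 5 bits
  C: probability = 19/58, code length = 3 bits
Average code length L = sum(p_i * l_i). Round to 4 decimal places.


Weighted contributions p_i * l_i:
  G: (10/58) * 4 = 40/58
  A: (5/58) * 5 = 25/58
  F: (14/58) * 4 = 56/58
  B: (10/58) * 5 = 50/58
  C: (19/58) * 3 = 57/58
Sum = (40 + 25 + 56 + 50 + 57)/58 = 228/58

L = 228/58 = 3.9310 bits/symbol


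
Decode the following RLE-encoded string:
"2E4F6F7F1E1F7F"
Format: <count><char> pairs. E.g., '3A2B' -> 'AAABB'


Expanding each <count><char> pair:
  2E -> 'EE'
  4F -> 'FFFF'
  6F -> 'FFFFFF'
  7F -> 'FFFFFFF'
  1E -> 'E'
  1F -> 'F'
  7F -> 'FFFFFFF'

Decoded = EEFFFFFFFFFFFFFFFFFEFFFFFFFF


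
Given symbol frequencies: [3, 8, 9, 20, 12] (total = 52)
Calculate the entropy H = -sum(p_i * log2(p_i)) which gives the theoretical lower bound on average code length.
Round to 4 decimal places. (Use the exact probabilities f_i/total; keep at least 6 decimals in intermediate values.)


Per-symbol terms -p_i * log2(p_i) with p_i = f_i/52:
  p = 3/52 = 0.057692: log2(p) = -4.115477, -p*log2(p) = 0.237431
  p = 8/52 = 0.153846: log2(p) = -2.700440, -p*log2(p) = 0.415452
  p = 9/52 = 0.173077: log2(p) = -2.530515, -p*log2(p) = 0.437974
  p = 20/52 = 0.384615: log2(p) = -1.378512, -p*log2(p) = 0.530197
  p = 12/52 = 0.230769: log2(p) = -2.115477, -p*log2(p) = 0.488187
H = 0.237431 + 0.415452 + 0.437974 + 0.530197 + 0.488187 = 2.109241

H = 2.1092 bits/symbol


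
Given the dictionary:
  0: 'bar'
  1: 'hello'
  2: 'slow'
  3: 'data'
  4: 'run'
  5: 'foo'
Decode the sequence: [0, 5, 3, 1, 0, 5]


Look up each index in the dictionary:
  0 -> 'bar'
  5 -> 'foo'
  3 -> 'data'
  1 -> 'hello'
  0 -> 'bar'
  5 -> 'foo'

Decoded: "bar foo data hello bar foo"


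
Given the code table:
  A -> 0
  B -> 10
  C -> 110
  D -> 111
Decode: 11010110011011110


Decoding:
110 -> C
10 -> B
110 -> C
0 -> A
110 -> C
111 -> D
10 -> B


Result: CBCACDB


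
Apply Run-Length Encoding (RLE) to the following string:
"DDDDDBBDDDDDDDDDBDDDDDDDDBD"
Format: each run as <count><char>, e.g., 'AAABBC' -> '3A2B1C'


Scanning runs left to right:
  i=0: run of 'D' x 5 -> '5D'
  i=5: run of 'B' x 2 -> '2B'
  i=7: run of 'D' x 9 -> '9D'
  i=16: run of 'B' x 1 -> '1B'
  i=17: run of 'D' x 8 -> '8D'
  i=25: run of 'B' x 1 -> '1B'
  i=26: run of 'D' x 1 -> '1D'

RLE = 5D2B9D1B8D1B1D


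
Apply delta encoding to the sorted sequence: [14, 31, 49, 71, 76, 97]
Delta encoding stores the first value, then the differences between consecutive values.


First value: 14
Deltas:
  31 - 14 = 17
  49 - 31 = 18
  71 - 49 = 22
  76 - 71 = 5
  97 - 76 = 21


Delta encoded: [14, 17, 18, 22, 5, 21]


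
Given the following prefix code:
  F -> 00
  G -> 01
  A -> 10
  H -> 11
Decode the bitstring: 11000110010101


Decoding step by step:
Bits 11 -> H
Bits 00 -> F
Bits 01 -> G
Bits 10 -> A
Bits 01 -> G
Bits 01 -> G
Bits 01 -> G


Decoded message: HFGAGGG


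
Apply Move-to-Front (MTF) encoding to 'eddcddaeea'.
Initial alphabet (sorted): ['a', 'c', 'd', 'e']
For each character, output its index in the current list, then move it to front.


MTF encoding:
'e': index 3 in ['a', 'c', 'd', 'e'] -> ['e', 'a', 'c', 'd']
'd': index 3 in ['e', 'a', 'c', 'd'] -> ['d', 'e', 'a', 'c']
'd': index 0 in ['d', 'e', 'a', 'c'] -> ['d', 'e', 'a', 'c']
'c': index 3 in ['d', 'e', 'a', 'c'] -> ['c', 'd', 'e', 'a']
'd': index 1 in ['c', 'd', 'e', 'a'] -> ['d', 'c', 'e', 'a']
'd': index 0 in ['d', 'c', 'e', 'a'] -> ['d', 'c', 'e', 'a']
'a': index 3 in ['d', 'c', 'e', 'a'] -> ['a', 'd', 'c', 'e']
'e': index 3 in ['a', 'd', 'c', 'e'] -> ['e', 'a', 'd', 'c']
'e': index 0 in ['e', 'a', 'd', 'c'] -> ['e', 'a', 'd', 'c']
'a': index 1 in ['e', 'a', 'd', 'c'] -> ['a', 'e', 'd', 'c']


Output: [3, 3, 0, 3, 1, 0, 3, 3, 0, 1]


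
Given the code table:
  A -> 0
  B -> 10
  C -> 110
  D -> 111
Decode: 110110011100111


Decoding:
110 -> C
110 -> C
0 -> A
111 -> D
0 -> A
0 -> A
111 -> D


Result: CCADAAD


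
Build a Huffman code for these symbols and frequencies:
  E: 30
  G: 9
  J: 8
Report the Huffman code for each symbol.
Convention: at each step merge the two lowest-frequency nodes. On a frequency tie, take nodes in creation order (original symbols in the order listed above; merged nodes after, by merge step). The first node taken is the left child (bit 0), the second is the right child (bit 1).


Huffman tree construction:
Step 1: Merge J(8) + G(9) = 17
Step 2: Merge (J+G)(17) + E(30) = 47
Read each symbol's code off the tree from the root (left child = 0, right child = 1).

Codes:
  E: 1 (length 1)
  G: 01 (length 2)
  J: 00 (length 2)
Average code length: 64/47 = 1.3617 bits/symbol


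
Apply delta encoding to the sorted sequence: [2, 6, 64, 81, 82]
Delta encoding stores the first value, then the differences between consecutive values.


First value: 2
Deltas:
  6 - 2 = 4
  64 - 6 = 58
  81 - 64 = 17
  82 - 81 = 1


Delta encoded: [2, 4, 58, 17, 1]


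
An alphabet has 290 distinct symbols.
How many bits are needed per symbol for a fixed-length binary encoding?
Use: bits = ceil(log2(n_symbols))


log2(290) = 8.1799
Bracket: 2^8 = 256 < 290 <= 2^9 = 512
So ceil(log2(290)) = 9

bits = ceil(log2(290)) = ceil(8.1799) = 9 bits


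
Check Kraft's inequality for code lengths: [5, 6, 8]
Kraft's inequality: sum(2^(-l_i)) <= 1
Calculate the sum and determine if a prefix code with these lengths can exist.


Sum = 2^(-5) + 2^(-6) + 2^(-8)
    = 0.03125 + 0.015625 + 0.00390625
    = 13/256 = 0.05078125
Since 0.05078125 <= 1, Kraft's inequality IS satisfied.
A prefix code with these lengths CAN exist.

Kraft sum = 0.05078125. Satisfied.


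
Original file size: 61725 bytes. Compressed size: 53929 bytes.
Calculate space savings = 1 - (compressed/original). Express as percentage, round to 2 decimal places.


ratio = compressed/original = 53929/61725 = 0.873698
savings = 1 - ratio = 1 - 0.873698 = 0.126302
as a percentage: 0.126302 * 100 = 12.63%

Space savings = 1 - 53929/61725 = 12.63%


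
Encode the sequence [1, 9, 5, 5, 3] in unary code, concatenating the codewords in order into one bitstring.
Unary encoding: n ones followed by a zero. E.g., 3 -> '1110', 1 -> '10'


Encode each number as n ones followed by a terminating 0:
  1 -> 10 (2 bits)
  9 -> 1111111110 (10 bits)
  5 -> 111110 (6 bits)
  5 -> 111110 (6 bits)
  3 -> 1110 (4 bits)
Total length = 2 + 10 + 6 + 6 + 4 = 28 bits.

Unary([1, 9, 5, 5, 3]) = 1011111111101111101111101110 (28 bits)


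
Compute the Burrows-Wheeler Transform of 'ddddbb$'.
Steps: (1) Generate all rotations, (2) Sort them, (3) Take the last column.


Rotations (sorted):
  0: $ddddbb -> last char: b
  1: b$ddddb -> last char: b
  2: bb$dddd -> last char: d
  3: dbb$ddd -> last char: d
  4: ddbb$dd -> last char: d
  5: dddbb$d -> last char: d
  6: ddddbb$ -> last char: $


BWT = bbdddd$


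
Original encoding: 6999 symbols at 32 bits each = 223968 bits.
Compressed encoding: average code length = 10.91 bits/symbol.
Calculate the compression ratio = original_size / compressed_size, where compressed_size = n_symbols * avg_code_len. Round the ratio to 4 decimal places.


original_size = n_symbols * orig_bits = 6999 * 32 = 223968 bits
compressed_size = n_symbols * avg_code_len = 6999 * 10.91 = 76359.09 bits
ratio = original_size / compressed_size = 223968 / 76359.09 = 2.9331

Compression ratio = 2.9331


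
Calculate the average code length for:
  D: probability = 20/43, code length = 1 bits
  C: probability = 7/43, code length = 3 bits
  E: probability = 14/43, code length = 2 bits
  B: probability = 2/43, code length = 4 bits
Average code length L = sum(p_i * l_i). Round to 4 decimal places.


Weighted contributions p_i * l_i:
  D: (20/43) * 1 = 20/43
  C: (7/43) * 3 = 21/43
  E: (14/43) * 2 = 28/43
  B: (2/43) * 4 = 8/43
Sum = (20 + 21 + 28 + 8)/43 = 77/43

L = 77/43 = 1.7907 bits/symbol


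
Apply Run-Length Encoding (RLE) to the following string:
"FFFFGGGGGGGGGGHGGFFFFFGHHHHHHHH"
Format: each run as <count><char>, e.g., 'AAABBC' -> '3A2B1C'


Scanning runs left to right:
  i=0: run of 'F' x 4 -> '4F'
  i=4: run of 'G' x 10 -> '10G'
  i=14: run of 'H' x 1 -> '1H'
  i=15: run of 'G' x 2 -> '2G'
  i=17: run of 'F' x 5 -> '5F'
  i=22: run of 'G' x 1 -> '1G'
  i=23: run of 'H' x 8 -> '8H'

RLE = 4F10G1H2G5F1G8H


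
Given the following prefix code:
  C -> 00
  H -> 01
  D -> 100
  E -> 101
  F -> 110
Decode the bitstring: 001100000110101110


Decoding step by step:
Bits 00 -> C
Bits 110 -> F
Bits 00 -> C
Bits 00 -> C
Bits 110 -> F
Bits 101 -> E
Bits 110 -> F


Decoded message: CFCCFEF


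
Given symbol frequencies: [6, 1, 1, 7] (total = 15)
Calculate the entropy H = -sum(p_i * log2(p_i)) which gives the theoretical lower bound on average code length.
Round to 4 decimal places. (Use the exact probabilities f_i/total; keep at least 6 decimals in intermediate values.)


Per-symbol terms -p_i * log2(p_i) with p_i = f_i/15:
  p = 6/15 = 0.400000: log2(p) = -1.321928, -p*log2(p) = 0.528771
  p = 1/15 = 0.066667: log2(p) = -3.906891, -p*log2(p) = 0.260459
  p = 1/15 = 0.066667: log2(p) = -3.906891, -p*log2(p) = 0.260459
  p = 7/15 = 0.466667: log2(p) = -1.099536, -p*log2(p) = 0.513117
H = 0.528771 + 0.260459 + 0.260459 + 0.513117 = 1.562806

H = 1.5628 bits/symbol


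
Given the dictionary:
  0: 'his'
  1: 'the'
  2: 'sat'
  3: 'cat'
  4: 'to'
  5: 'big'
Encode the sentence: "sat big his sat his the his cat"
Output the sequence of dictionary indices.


Look up each word in the dictionary:
  'sat' -> 2
  'big' -> 5
  'his' -> 0
  'sat' -> 2
  'his' -> 0
  'the' -> 1
  'his' -> 0
  'cat' -> 3

Encoded: [2, 5, 0, 2, 0, 1, 0, 3]


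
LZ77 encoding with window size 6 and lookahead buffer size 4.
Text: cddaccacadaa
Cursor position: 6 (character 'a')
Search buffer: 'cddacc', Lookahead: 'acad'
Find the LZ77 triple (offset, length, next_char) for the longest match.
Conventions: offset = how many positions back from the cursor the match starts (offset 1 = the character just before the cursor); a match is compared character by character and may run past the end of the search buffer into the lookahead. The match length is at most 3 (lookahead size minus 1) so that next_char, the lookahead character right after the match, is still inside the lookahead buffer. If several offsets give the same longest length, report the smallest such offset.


Try each offset into the search buffer:
  offset=1 (pos 5, char 'c'): match length 0
  offset=2 (pos 4, char 'c'): match length 0
  offset=3 (pos 3, char 'a'): match length 2
  offset=4 (pos 2, char 'd'): match length 0
  offset=5 (pos 1, char 'd'): match length 0
  offset=6 (pos 0, char 'c'): match length 0
Longest match has length 2 at offset 3.
next_char = character at position 6 + 2 = 8 -> 'a'

Best match: offset=3, length=2 (matching 'ac' starting at position 3)
LZ77 triple: (3, 2, 'a')


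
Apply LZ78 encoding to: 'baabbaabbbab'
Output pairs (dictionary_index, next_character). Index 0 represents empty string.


LZ78 encoding steps:
Dictionary: {0: ''}
Step 1: w='' (idx 0), next='b' -> output (0, 'b'), add 'b' as idx 1
Step 2: w='' (idx 0), next='a' -> output (0, 'a'), add 'a' as idx 2
Step 3: w='a' (idx 2), next='b' -> output (2, 'b'), add 'ab' as idx 3
Step 4: w='b' (idx 1), next='a' -> output (1, 'a'), add 'ba' as idx 4
Step 5: w='ab' (idx 3), next='b' -> output (3, 'b'), add 'abb' as idx 5
Step 6: w='ba' (idx 4), next='b' -> output (4, 'b'), add 'bab' as idx 6


Encoded: [(0, 'b'), (0, 'a'), (2, 'b'), (1, 'a'), (3, 'b'), (4, 'b')]


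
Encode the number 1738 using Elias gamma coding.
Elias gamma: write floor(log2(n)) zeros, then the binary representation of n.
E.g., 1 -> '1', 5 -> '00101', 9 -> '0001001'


num_bits = floor(log2(1738)) + 1 = 11
leading_zeros = num_bits - 1 = 10
binary(1738) = 11011001010

Elias gamma(1738) = '0000000000' + '11011001010' = 000000000011011001010 (21 bits)


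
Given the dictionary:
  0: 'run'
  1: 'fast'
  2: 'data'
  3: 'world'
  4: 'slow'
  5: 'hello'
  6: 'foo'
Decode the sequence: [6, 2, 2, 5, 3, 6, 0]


Look up each index in the dictionary:
  6 -> 'foo'
  2 -> 'data'
  2 -> 'data'
  5 -> 'hello'
  3 -> 'world'
  6 -> 'foo'
  0 -> 'run'

Decoded: "foo data data hello world foo run"


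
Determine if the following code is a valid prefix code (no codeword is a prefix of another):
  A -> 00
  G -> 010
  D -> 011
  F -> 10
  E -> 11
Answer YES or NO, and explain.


Checking each pair (does one codeword prefix another?):
  A='00' vs G='010': no prefix
  A='00' vs D='011': no prefix
  A='00' vs F='10': no prefix
  A='00' vs E='11': no prefix
  G='010' vs A='00': no prefix
  G='010' vs D='011': no prefix
  G='010' vs F='10': no prefix
  G='010' vs E='11': no prefix
  D='011' vs A='00': no prefix
  D='011' vs G='010': no prefix
  D='011' vs F='10': no prefix
  D='011' vs E='11': no prefix
  F='10' vs A='00': no prefix
  F='10' vs G='010': no prefix
  F='10' vs D='011': no prefix
  F='10' vs E='11': no prefix
  E='11' vs A='00': no prefix
  E='11' vs G='010': no prefix
  E='11' vs D='011': no prefix
  E='11' vs F='10': no prefix
No violation found over all pairs.

YES -- this is a valid prefix code. No codeword is a prefix of any other codeword.


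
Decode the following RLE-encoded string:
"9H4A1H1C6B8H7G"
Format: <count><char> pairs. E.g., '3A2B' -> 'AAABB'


Expanding each <count><char> pair:
  9H -> 'HHHHHHHHH'
  4A -> 'AAAA'
  1H -> 'H'
  1C -> 'C'
  6B -> 'BBBBBB'
  8H -> 'HHHHHHHH'
  7G -> 'GGGGGGG'

Decoded = HHHHHHHHHAAAAHCBBBBBBHHHHHHHHGGGGGGG


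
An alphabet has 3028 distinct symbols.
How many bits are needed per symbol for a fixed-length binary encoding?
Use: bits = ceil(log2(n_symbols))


log2(3028) = 11.5641
Bracket: 2^11 = 2048 < 3028 <= 2^12 = 4096
So ceil(log2(3028)) = 12

bits = ceil(log2(3028)) = ceil(11.5641) = 12 bits


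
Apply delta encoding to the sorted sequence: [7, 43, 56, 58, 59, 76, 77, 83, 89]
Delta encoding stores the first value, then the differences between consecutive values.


First value: 7
Deltas:
  43 - 7 = 36
  56 - 43 = 13
  58 - 56 = 2
  59 - 58 = 1
  76 - 59 = 17
  77 - 76 = 1
  83 - 77 = 6
  89 - 83 = 6


Delta encoded: [7, 36, 13, 2, 1, 17, 1, 6, 6]


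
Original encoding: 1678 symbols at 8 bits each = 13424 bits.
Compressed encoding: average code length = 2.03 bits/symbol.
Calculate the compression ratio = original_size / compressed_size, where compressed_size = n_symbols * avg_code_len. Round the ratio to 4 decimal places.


original_size = n_symbols * orig_bits = 1678 * 8 = 13424 bits
compressed_size = n_symbols * avg_code_len = 1678 * 2.03 = 3406.34 bits
ratio = original_size / compressed_size = 13424 / 3406.34 = 3.9409

Compression ratio = 3.9409


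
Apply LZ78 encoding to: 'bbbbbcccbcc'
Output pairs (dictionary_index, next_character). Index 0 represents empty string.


LZ78 encoding steps:
Dictionary: {0: ''}
Step 1: w='' (idx 0), next='b' -> output (0, 'b'), add 'b' as idx 1
Step 2: w='b' (idx 1), next='b' -> output (1, 'b'), add 'bb' as idx 2
Step 3: w='bb' (idx 2), next='c' -> output (2, 'c'), add 'bbc' as idx 3
Step 4: w='' (idx 0), next='c' -> output (0, 'c'), add 'c' as idx 4
Step 5: w='c' (idx 4), next='b' -> output (4, 'b'), add 'cb' as idx 5
Step 6: w='c' (idx 4), next='c' -> output (4, 'c'), add 'cc' as idx 6


Encoded: [(0, 'b'), (1, 'b'), (2, 'c'), (0, 'c'), (4, 'b'), (4, 'c')]


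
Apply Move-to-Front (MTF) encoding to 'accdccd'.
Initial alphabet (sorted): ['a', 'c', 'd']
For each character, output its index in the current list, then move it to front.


MTF encoding:
'a': index 0 in ['a', 'c', 'd'] -> ['a', 'c', 'd']
'c': index 1 in ['a', 'c', 'd'] -> ['c', 'a', 'd']
'c': index 0 in ['c', 'a', 'd'] -> ['c', 'a', 'd']
'd': index 2 in ['c', 'a', 'd'] -> ['d', 'c', 'a']
'c': index 1 in ['d', 'c', 'a'] -> ['c', 'd', 'a']
'c': index 0 in ['c', 'd', 'a'] -> ['c', 'd', 'a']
'd': index 1 in ['c', 'd', 'a'] -> ['d', 'c', 'a']


Output: [0, 1, 0, 2, 1, 0, 1]


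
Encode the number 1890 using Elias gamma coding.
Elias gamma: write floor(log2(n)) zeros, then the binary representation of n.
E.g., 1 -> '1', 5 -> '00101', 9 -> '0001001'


num_bits = floor(log2(1890)) + 1 = 11
leading_zeros = num_bits - 1 = 10
binary(1890) = 11101100010

Elias gamma(1890) = '0000000000' + '11101100010' = 000000000011101100010 (21 bits)


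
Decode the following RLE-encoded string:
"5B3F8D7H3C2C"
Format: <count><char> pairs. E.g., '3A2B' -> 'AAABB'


Expanding each <count><char> pair:
  5B -> 'BBBBB'
  3F -> 'FFF'
  8D -> 'DDDDDDDD'
  7H -> 'HHHHHHH'
  3C -> 'CCC'
  2C -> 'CC'

Decoded = BBBBBFFFDDDDDDDDHHHHHHHCCCCC


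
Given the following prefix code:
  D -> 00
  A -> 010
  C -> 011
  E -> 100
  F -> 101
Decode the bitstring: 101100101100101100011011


Decoding step by step:
Bits 101 -> F
Bits 100 -> E
Bits 101 -> F
Bits 100 -> E
Bits 101 -> F
Bits 100 -> E
Bits 011 -> C
Bits 011 -> C


Decoded message: FEFEFECC


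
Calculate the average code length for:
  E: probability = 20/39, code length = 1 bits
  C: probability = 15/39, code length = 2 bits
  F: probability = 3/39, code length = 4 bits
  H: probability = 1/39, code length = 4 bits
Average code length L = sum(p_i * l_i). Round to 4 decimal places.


Weighted contributions p_i * l_i:
  E: (20/39) * 1 = 20/39
  C: (15/39) * 2 = 30/39
  F: (3/39) * 4 = 12/39
  H: (1/39) * 4 = 4/39
Sum = (20 + 30 + 12 + 4)/39 = 66/39

L = 66/39 = 1.6923 bits/symbol


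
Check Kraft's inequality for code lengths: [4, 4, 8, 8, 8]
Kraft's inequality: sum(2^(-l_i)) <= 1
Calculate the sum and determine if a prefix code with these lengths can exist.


Sum = 2^(-4) + 2^(-4) + 2^(-8) + 2^(-8) + 2^(-8)
    = 0.0625 + 0.0625 + 0.00390625 + 0.00390625 + 0.00390625
    = 35/256 = 0.13671875
Since 0.13671875 <= 1, Kraft's inequality IS satisfied.
A prefix code with these lengths CAN exist.

Kraft sum = 0.13671875. Satisfied.


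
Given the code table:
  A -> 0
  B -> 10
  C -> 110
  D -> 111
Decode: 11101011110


Decoding:
111 -> D
0 -> A
10 -> B
111 -> D
10 -> B


Result: DABDB


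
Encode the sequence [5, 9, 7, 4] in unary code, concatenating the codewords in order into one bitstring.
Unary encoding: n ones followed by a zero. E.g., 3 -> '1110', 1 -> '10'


Encode each number as n ones followed by a terminating 0:
  5 -> 111110 (6 bits)
  9 -> 1111111110 (10 bits)
  7 -> 11111110 (8 bits)
  4 -> 11110 (5 bits)
Total length = 6 + 10 + 8 + 5 = 29 bits.

Unary([5, 9, 7, 4]) = 11111011111111101111111011110 (29 bits)


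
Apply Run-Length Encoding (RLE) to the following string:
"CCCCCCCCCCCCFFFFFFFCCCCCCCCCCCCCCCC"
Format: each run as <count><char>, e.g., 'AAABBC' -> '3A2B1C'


Scanning runs left to right:
  i=0: run of 'C' x 12 -> '12C'
  i=12: run of 'F' x 7 -> '7F'
  i=19: run of 'C' x 16 -> '16C'

RLE = 12C7F16C


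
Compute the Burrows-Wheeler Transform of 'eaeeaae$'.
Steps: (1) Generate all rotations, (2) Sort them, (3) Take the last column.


Rotations (sorted):
  0: $eaeeaae -> last char: e
  1: aae$eaee -> last char: e
  2: ae$eaeea -> last char: a
  3: aeeaae$e -> last char: e
  4: e$eaeeaa -> last char: a
  5: eaae$eae -> last char: e
  6: eaeeaae$ -> last char: $
  7: eeaae$ea -> last char: a


BWT = eeaeae$a


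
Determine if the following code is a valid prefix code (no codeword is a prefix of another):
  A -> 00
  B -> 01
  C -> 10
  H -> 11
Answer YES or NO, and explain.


Checking each pair (does one codeword prefix another?):
  A='00' vs B='01': no prefix
  A='00' vs C='10': no prefix
  A='00' vs H='11': no prefix
  B='01' vs A='00': no prefix
  B='01' vs C='10': no prefix
  B='01' vs H='11': no prefix
  C='10' vs A='00': no prefix
  C='10' vs B='01': no prefix
  C='10' vs H='11': no prefix
  H='11' vs A='00': no prefix
  H='11' vs B='01': no prefix
  H='11' vs C='10': no prefix
No violation found over all pairs.

YES -- this is a valid prefix code. No codeword is a prefix of any other codeword.


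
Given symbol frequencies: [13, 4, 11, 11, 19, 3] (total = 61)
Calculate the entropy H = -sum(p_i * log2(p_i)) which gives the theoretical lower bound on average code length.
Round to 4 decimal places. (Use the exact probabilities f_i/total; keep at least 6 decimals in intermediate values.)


Per-symbol terms -p_i * log2(p_i) with p_i = f_i/61:
  p = 13/61 = 0.213115: log2(p) = -2.230298, -p*log2(p) = 0.475309
  p = 4/61 = 0.065574: log2(p) = -3.930737, -p*log2(p) = 0.257753
  p = 11/61 = 0.180328: log2(p) = -2.471306, -p*log2(p) = 0.445645
  p = 11/61 = 0.180328: log2(p) = -2.471306, -p*log2(p) = 0.445645
  p = 19/61 = 0.311475: log2(p) = -1.682810, -p*log2(p) = 0.524154
  p = 3/61 = 0.049180: log2(p) = -4.345775, -p*log2(p) = 0.213727
H = 0.475309 + 0.257753 + 0.445645 + 0.445645 + 0.524154 + 0.213727 = 2.362233

H = 2.3622 bits/symbol


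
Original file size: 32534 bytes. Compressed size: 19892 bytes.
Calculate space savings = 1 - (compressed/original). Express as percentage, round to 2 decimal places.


ratio = compressed/original = 19892/32534 = 0.611422
savings = 1 - ratio = 1 - 0.611422 = 0.388578
as a percentage: 0.388578 * 100 = 38.86%

Space savings = 1 - 19892/32534 = 38.86%


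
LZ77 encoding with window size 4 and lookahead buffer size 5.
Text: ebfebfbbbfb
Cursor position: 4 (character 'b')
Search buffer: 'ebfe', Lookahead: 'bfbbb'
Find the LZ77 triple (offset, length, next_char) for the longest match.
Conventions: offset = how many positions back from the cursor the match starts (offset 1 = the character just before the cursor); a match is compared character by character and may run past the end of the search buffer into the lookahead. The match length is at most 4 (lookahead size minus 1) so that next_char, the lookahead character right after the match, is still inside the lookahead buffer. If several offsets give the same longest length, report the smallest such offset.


Try each offset into the search buffer:
  offset=1 (pos 3, char 'e'): match length 0
  offset=2 (pos 2, char 'f'): match length 0
  offset=3 (pos 1, char 'b'): match length 2
  offset=4 (pos 0, char 'e'): match length 0
Longest match has length 2 at offset 3.
next_char = character at position 4 + 2 = 6 -> 'b'

Best match: offset=3, length=2 (matching 'bf' starting at position 1)
LZ77 triple: (3, 2, 'b')


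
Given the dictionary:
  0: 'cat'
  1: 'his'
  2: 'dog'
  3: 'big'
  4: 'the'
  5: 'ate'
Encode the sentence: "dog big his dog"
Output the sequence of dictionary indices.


Look up each word in the dictionary:
  'dog' -> 2
  'big' -> 3
  'his' -> 1
  'dog' -> 2

Encoded: [2, 3, 1, 2]


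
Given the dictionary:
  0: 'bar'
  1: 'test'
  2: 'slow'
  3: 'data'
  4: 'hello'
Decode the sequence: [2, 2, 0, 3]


Look up each index in the dictionary:
  2 -> 'slow'
  2 -> 'slow'
  0 -> 'bar'
  3 -> 'data'

Decoded: "slow slow bar data"


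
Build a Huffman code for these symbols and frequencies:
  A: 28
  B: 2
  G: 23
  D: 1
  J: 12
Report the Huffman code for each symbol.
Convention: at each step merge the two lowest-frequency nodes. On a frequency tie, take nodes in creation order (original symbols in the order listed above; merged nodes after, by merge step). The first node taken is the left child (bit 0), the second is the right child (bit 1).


Huffman tree construction:
Step 1: Merge D(1) + B(2) = 3
Step 2: Merge (D+B)(3) + J(12) = 15
Step 3: Merge ((D+B)+J)(15) + G(23) = 38
Step 4: Merge A(28) + (((D+B)+J)+G)(38) = 66
Read each symbol's code off the tree from the root (left child = 0, right child = 1).

Codes:
  A: 0 (length 1)
  B: 1001 (length 4)
  G: 11 (length 2)
  D: 1000 (length 4)
  J: 101 (length 3)
Average code length: 122/66 = 1.8485 bits/symbol


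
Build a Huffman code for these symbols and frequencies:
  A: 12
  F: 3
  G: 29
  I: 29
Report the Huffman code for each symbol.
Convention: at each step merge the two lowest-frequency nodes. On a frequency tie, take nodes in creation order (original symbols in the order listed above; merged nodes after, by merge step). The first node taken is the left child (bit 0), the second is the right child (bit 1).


Huffman tree construction:
Step 1: Merge F(3) + A(12) = 15
Step 2: Merge (F+A)(15) + G(29) = 44
Step 3: Merge I(29) + ((F+A)+G)(44) = 73
Read each symbol's code off the tree from the root (left child = 0, right child = 1).

Codes:
  A: 101 (length 3)
  F: 100 (length 3)
  G: 11 (length 2)
  I: 0 (length 1)
Average code length: 132/73 = 1.8082 bits/symbol


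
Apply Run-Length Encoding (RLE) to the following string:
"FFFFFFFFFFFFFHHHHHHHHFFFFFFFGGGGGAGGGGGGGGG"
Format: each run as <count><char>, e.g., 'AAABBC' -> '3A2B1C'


Scanning runs left to right:
  i=0: run of 'F' x 13 -> '13F'
  i=13: run of 'H' x 8 -> '8H'
  i=21: run of 'F' x 7 -> '7F'
  i=28: run of 'G' x 5 -> '5G'
  i=33: run of 'A' x 1 -> '1A'
  i=34: run of 'G' x 9 -> '9G'

RLE = 13F8H7F5G1A9G


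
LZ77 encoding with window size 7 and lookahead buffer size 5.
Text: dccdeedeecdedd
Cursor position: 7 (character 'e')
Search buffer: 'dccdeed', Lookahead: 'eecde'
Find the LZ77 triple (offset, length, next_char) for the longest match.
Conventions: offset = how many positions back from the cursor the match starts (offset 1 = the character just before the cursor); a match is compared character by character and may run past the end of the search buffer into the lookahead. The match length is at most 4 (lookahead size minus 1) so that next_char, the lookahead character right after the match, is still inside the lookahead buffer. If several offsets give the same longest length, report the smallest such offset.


Try each offset into the search buffer:
  offset=1 (pos 6, char 'd'): match length 0
  offset=2 (pos 5, char 'e'): match length 1
  offset=3 (pos 4, char 'e'): match length 2
  offset=4 (pos 3, char 'd'): match length 0
  offset=5 (pos 2, char 'c'): match length 0
  offset=6 (pos 1, char 'c'): match length 0
  offset=7 (pos 0, char 'd'): match length 0
Longest match has length 2 at offset 3.
next_char = character at position 7 + 2 = 9 -> 'c'

Best match: offset=3, length=2 (matching 'ee' starting at position 4)
LZ77 triple: (3, 2, 'c')


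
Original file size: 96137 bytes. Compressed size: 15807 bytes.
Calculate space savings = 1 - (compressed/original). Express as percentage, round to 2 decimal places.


ratio = compressed/original = 15807/96137 = 0.164422
savings = 1 - ratio = 1 - 0.164422 = 0.835578
as a percentage: 0.835578 * 100 = 83.56%

Space savings = 1 - 15807/96137 = 83.56%


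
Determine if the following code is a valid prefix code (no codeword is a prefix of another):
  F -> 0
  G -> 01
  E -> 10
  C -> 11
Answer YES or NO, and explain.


Checking each pair (does one codeword prefix another?):
  F='0' vs G='01': prefix -- VIOLATION

NO -- this is NOT a valid prefix code. F (0) is a prefix of G (01).


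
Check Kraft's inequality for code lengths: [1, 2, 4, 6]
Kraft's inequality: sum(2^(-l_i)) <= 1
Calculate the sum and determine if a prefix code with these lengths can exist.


Sum = 2^(-1) + 2^(-2) + 2^(-4) + 2^(-6)
    = 0.5 + 0.25 + 0.0625 + 0.015625
    = 53/64 = 0.828125
Since 0.828125 <= 1, Kraft's inequality IS satisfied.
A prefix code with these lengths CAN exist.

Kraft sum = 0.828125. Satisfied.


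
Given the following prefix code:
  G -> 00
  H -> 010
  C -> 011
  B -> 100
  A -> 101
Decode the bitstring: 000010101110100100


Decoding step by step:
Bits 00 -> G
Bits 00 -> G
Bits 101 -> A
Bits 011 -> C
Bits 101 -> A
Bits 00 -> G
Bits 100 -> B


Decoded message: GGACAGB


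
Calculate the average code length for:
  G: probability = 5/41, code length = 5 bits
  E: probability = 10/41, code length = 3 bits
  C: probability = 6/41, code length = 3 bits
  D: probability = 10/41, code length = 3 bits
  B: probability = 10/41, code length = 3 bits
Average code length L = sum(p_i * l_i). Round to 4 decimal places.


Weighted contributions p_i * l_i:
  G: (5/41) * 5 = 25/41
  E: (10/41) * 3 = 30/41
  C: (6/41) * 3 = 18/41
  D: (10/41) * 3 = 30/41
  B: (10/41) * 3 = 30/41
Sum = (25 + 30 + 18 + 30 + 30)/41 = 133/41

L = 133/41 = 3.2439 bits/symbol


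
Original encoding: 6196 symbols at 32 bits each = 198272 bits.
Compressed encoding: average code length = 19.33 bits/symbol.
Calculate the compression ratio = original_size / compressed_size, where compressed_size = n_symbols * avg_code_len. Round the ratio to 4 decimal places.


original_size = n_symbols * orig_bits = 6196 * 32 = 198272 bits
compressed_size = n_symbols * avg_code_len = 6196 * 19.33 = 119768.68 bits
ratio = original_size / compressed_size = 198272 / 119768.68 = 1.6555

Compression ratio = 1.6555


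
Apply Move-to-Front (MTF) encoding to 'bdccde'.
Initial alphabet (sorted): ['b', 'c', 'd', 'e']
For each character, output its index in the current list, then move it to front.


MTF encoding:
'b': index 0 in ['b', 'c', 'd', 'e'] -> ['b', 'c', 'd', 'e']
'd': index 2 in ['b', 'c', 'd', 'e'] -> ['d', 'b', 'c', 'e']
'c': index 2 in ['d', 'b', 'c', 'e'] -> ['c', 'd', 'b', 'e']
'c': index 0 in ['c', 'd', 'b', 'e'] -> ['c', 'd', 'b', 'e']
'd': index 1 in ['c', 'd', 'b', 'e'] -> ['d', 'c', 'b', 'e']
'e': index 3 in ['d', 'c', 'b', 'e'] -> ['e', 'd', 'c', 'b']


Output: [0, 2, 2, 0, 1, 3]


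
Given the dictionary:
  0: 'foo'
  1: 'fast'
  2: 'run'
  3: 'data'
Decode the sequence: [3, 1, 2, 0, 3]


Look up each index in the dictionary:
  3 -> 'data'
  1 -> 'fast'
  2 -> 'run'
  0 -> 'foo'
  3 -> 'data'

Decoded: "data fast run foo data"


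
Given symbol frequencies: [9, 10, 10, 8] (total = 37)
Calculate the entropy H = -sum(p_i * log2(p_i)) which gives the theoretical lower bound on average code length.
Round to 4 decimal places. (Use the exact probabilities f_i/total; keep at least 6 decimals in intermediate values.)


Per-symbol terms -p_i * log2(p_i) with p_i = f_i/37:
  p = 9/37 = 0.243243: log2(p) = -2.039528, -p*log2(p) = 0.496101
  p = 10/37 = 0.270270: log2(p) = -1.887525, -p*log2(p) = 0.510142
  p = 10/37 = 0.270270: log2(p) = -1.887525, -p*log2(p) = 0.510142
  p = 8/37 = 0.216216: log2(p) = -2.209453, -p*log2(p) = 0.477720
H = 0.496101 + 0.510142 + 0.510142 + 0.477720 = 1.994105

H = 1.9941 bits/symbol


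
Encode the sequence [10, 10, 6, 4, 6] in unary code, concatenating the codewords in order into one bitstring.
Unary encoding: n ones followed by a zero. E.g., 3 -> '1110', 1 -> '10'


Encode each number as n ones followed by a terminating 0:
  10 -> 11111111110 (11 bits)
  10 -> 11111111110 (11 bits)
  6 -> 1111110 (7 bits)
  4 -> 11110 (5 bits)
  6 -> 1111110 (7 bits)
Total length = 11 + 11 + 7 + 5 + 7 = 41 bits.

Unary([10, 10, 6, 4, 6]) = 11111111110111111111101111110111101111110 (41 bits)


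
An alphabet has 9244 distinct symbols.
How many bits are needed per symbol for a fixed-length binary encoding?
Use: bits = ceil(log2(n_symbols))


log2(9244) = 13.1743
Bracket: 2^13 = 8192 < 9244 <= 2^14 = 16384
So ceil(log2(9244)) = 14

bits = ceil(log2(9244)) = ceil(13.1743) = 14 bits


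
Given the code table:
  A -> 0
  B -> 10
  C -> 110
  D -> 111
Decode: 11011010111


Decoding:
110 -> C
110 -> C
10 -> B
111 -> D


Result: CCBD


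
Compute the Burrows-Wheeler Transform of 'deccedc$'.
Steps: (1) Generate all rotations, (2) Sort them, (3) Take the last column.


Rotations (sorted):
  0: $deccedc -> last char: c
  1: c$decced -> last char: d
  2: ccedc$de -> last char: e
  3: cedc$dec -> last char: c
  4: dc$decce -> last char: e
  5: deccedc$ -> last char: $
  6: eccedc$d -> last char: d
  7: edc$decc -> last char: c


BWT = cdece$dc


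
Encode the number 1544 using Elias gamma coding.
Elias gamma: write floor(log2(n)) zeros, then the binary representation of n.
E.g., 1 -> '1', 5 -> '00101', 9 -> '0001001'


num_bits = floor(log2(1544)) + 1 = 11
leading_zeros = num_bits - 1 = 10
binary(1544) = 11000001000

Elias gamma(1544) = '0000000000' + '11000001000' = 000000000011000001000 (21 bits)


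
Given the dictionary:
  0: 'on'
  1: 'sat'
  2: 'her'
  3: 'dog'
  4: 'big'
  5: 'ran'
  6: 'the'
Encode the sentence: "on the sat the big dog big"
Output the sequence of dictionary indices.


Look up each word in the dictionary:
  'on' -> 0
  'the' -> 6
  'sat' -> 1
  'the' -> 6
  'big' -> 4
  'dog' -> 3
  'big' -> 4

Encoded: [0, 6, 1, 6, 4, 3, 4]


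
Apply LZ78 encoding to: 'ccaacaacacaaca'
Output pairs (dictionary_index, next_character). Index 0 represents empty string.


LZ78 encoding steps:
Dictionary: {0: ''}
Step 1: w='' (idx 0), next='c' -> output (0, 'c'), add 'c' as idx 1
Step 2: w='c' (idx 1), next='a' -> output (1, 'a'), add 'ca' as idx 2
Step 3: w='' (idx 0), next='a' -> output (0, 'a'), add 'a' as idx 3
Step 4: w='ca' (idx 2), next='a' -> output (2, 'a'), add 'caa' as idx 4
Step 5: w='ca' (idx 2), next='c' -> output (2, 'c'), add 'cac' as idx 5
Step 6: w='a' (idx 3), next='a' -> output (3, 'a'), add 'aa' as idx 6
Step 7: w='ca' (idx 2), end of input -> output (2, '')


Encoded: [(0, 'c'), (1, 'a'), (0, 'a'), (2, 'a'), (2, 'c'), (3, 'a'), (2, '')]
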